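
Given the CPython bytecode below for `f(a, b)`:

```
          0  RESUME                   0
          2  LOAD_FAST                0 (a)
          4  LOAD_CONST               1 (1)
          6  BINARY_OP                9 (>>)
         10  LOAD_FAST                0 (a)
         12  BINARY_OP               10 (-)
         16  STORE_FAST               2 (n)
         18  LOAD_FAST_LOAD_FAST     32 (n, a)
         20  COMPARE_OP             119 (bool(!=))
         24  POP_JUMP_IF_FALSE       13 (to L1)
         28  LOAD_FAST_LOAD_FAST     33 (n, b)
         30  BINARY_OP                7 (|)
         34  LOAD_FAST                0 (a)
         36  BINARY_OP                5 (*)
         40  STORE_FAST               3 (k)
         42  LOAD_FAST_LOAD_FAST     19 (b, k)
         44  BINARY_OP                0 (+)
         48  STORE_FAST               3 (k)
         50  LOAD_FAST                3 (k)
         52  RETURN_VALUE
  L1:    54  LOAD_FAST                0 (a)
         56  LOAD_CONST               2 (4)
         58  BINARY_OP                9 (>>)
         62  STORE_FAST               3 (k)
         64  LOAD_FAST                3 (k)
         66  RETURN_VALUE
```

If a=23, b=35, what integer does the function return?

-172

LOAD_FAST a → push 23. Stack: [23]
LOAD_CONST → push 1. Stack: [23, 1]
BINARY_OP >> → 23 >> 1 = 11. Stack: [11]
LOAD_FAST a → push 23. Stack: [11, 23]
BINARY_OP - → 11 - 23 = -12. Stack: [-12]
STORE_FAST n → n=-12. Stack: []
LOAD_FAST_LOAD_FAST n,a → push -12,23. Stack: [-12, 23]
COMPARE_OP bool(!=) → -12 vs 23 = True. Stack: [True]
POP_JUMP_IF_FALSE → pop True; no jump. Stack: []
LOAD_FAST_LOAD_FAST n,b → push -12,35. Stack: [-12, 35]
BINARY_OP | → -12 | 35 = -9. Stack: [-9]
LOAD_FAST a → push 23. Stack: [-9, 23]
BINARY_OP * → -9 * 23 = -207. Stack: [-207]
STORE_FAST k → k=-207. Stack: []
LOAD_FAST_LOAD_FAST b,k → push 35,-207. Stack: [35, -207]
BINARY_OP + → 35 + -207 = -172. Stack: [-172]
STORE_FAST k → k=-172. Stack: []
LOAD_FAST k → push -172. Stack: [-172]
RETURN_VALUE → return -172.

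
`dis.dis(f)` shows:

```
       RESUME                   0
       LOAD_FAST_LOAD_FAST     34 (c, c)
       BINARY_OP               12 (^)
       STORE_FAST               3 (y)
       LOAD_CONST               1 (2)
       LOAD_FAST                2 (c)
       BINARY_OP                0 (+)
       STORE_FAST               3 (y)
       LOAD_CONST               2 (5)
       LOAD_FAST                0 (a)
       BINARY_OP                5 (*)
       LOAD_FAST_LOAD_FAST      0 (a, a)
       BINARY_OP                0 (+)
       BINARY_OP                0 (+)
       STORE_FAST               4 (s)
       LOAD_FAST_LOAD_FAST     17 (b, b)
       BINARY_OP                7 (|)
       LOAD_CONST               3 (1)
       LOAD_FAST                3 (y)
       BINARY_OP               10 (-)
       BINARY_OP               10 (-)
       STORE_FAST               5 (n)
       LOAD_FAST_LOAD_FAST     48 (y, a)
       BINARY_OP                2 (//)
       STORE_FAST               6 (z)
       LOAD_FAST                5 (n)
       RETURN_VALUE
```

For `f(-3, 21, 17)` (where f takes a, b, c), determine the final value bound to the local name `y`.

LOAD_FAST_LOAD_FAST c,c → push 17,17. Stack: [17, 17]
BINARY_OP ^ → 17 ^ 17 = 0. Stack: [0]
STORE_FAST y → y=0. Stack: []
LOAD_CONST → push 2. Stack: [2]
LOAD_FAST c → push 17. Stack: [2, 17]
BINARY_OP + → 2 + 17 = 19. Stack: [19]
STORE_FAST y → y=19. Stack: []
LOAD_CONST → push 5. Stack: [5]
LOAD_FAST a → push -3. Stack: [5, -3]
BINARY_OP * → 5 * -3 = -15. Stack: [-15]
LOAD_FAST_LOAD_FAST a,a → push -3,-3. Stack: [-15, -3, -3]
BINARY_OP + → -3 + -3 = -6. Stack: [-15, -6]
BINARY_OP + → -15 + -6 = -21. Stack: [-21]
STORE_FAST s → s=-21. Stack: []
LOAD_FAST_LOAD_FAST b,b → push 21,21. Stack: [21, 21]
BINARY_OP | → 21 | 21 = 21. Stack: [21]
LOAD_CONST → push 1. Stack: [21, 1]
LOAD_FAST y → push 19. Stack: [21, 1, 19]
BINARY_OP - → 1 - 19 = -18. Stack: [21, -18]
BINARY_OP - → 21 - -18 = 39. Stack: [39]
STORE_FAST n → n=39. Stack: []
LOAD_FAST_LOAD_FAST y,a → push 19,-3. Stack: [19, -3]
BINARY_OP // → 19 // -3 = -7. Stack: [-7]
STORE_FAST z → z=-7. Stack: []
LOAD_FAST n → push 39. Stack: [39]
RETURN_VALUE → return 39.

19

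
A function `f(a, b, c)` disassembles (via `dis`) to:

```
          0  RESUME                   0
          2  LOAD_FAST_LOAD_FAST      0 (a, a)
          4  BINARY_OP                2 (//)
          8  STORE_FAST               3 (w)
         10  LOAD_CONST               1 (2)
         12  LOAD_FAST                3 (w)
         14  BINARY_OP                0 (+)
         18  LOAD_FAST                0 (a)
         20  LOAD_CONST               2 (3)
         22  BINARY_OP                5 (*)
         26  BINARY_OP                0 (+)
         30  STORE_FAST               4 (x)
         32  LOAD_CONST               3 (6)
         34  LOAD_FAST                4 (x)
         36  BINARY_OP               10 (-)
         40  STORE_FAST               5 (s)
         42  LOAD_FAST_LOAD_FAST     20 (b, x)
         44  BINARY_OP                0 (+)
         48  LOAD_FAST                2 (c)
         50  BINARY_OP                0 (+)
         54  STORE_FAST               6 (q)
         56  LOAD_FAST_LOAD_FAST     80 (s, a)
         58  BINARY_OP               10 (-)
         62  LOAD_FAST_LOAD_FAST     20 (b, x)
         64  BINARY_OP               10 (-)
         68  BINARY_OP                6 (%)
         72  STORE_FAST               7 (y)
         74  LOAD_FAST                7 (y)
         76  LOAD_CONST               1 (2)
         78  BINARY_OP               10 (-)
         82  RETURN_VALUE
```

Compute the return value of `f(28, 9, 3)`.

LOAD_FAST_LOAD_FAST a,a → push 28,28. Stack: [28, 28]
BINARY_OP // → 28 // 28 = 1. Stack: [1]
STORE_FAST w → w=1. Stack: []
LOAD_CONST → push 2. Stack: [2]
LOAD_FAST w → push 1. Stack: [2, 1]
BINARY_OP + → 2 + 1 = 3. Stack: [3]
LOAD_FAST a → push 28. Stack: [3, 28]
LOAD_CONST → push 3. Stack: [3, 28, 3]
BINARY_OP * → 28 * 3 = 84. Stack: [3, 84]
BINARY_OP + → 3 + 84 = 87. Stack: [87]
STORE_FAST x → x=87. Stack: []
LOAD_CONST → push 6. Stack: [6]
LOAD_FAST x → push 87. Stack: [6, 87]
BINARY_OP - → 6 - 87 = -81. Stack: [-81]
STORE_FAST s → s=-81. Stack: []
LOAD_FAST_LOAD_FAST b,x → push 9,87. Stack: [9, 87]
BINARY_OP + → 9 + 87 = 96. Stack: [96]
LOAD_FAST c → push 3. Stack: [96, 3]
BINARY_OP + → 96 + 3 = 99. Stack: [99]
STORE_FAST q → q=99. Stack: []
LOAD_FAST_LOAD_FAST s,a → push -81,28. Stack: [-81, 28]
BINARY_OP - → -81 - 28 = -109. Stack: [-109]
LOAD_FAST_LOAD_FAST b,x → push 9,87. Stack: [-109, 9, 87]
BINARY_OP - → 9 - 87 = -78. Stack: [-109, -78]
BINARY_OP % → -109 % -78 = -31. Stack: [-31]
STORE_FAST y → y=-31. Stack: []
LOAD_FAST y → push -31. Stack: [-31]
LOAD_CONST → push 2. Stack: [-31, 2]
BINARY_OP - → -31 - 2 = -33. Stack: [-33]
RETURN_VALUE → return -33.

-33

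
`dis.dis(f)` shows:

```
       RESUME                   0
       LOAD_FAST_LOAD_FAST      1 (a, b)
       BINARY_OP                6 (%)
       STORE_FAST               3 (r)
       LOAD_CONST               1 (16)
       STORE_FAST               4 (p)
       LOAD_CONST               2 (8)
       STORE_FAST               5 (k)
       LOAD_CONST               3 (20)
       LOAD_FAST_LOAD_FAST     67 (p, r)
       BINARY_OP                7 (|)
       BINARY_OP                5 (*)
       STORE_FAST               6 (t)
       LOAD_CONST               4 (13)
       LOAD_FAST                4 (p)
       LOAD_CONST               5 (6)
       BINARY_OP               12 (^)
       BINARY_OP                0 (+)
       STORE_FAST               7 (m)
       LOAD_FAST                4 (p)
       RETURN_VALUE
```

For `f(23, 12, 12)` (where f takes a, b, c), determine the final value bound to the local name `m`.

LOAD_FAST_LOAD_FAST a,b → push 23,12. Stack: [23, 12]
BINARY_OP % → 23 % 12 = 11. Stack: [11]
STORE_FAST r → r=11. Stack: []
LOAD_CONST → push 16. Stack: [16]
STORE_FAST p → p=16. Stack: []
LOAD_CONST → push 8. Stack: [8]
STORE_FAST k → k=8. Stack: []
LOAD_CONST → push 20. Stack: [20]
LOAD_FAST_LOAD_FAST p,r → push 16,11. Stack: [20, 16, 11]
BINARY_OP | → 16 | 11 = 27. Stack: [20, 27]
BINARY_OP * → 20 * 27 = 540. Stack: [540]
STORE_FAST t → t=540. Stack: []
LOAD_CONST → push 13. Stack: [13]
LOAD_FAST p → push 16. Stack: [13, 16]
LOAD_CONST → push 6. Stack: [13, 16, 6]
BINARY_OP ^ → 16 ^ 6 = 22. Stack: [13, 22]
BINARY_OP + → 13 + 22 = 35. Stack: [35]
STORE_FAST m → m=35. Stack: []
LOAD_FAST p → push 16. Stack: [16]
RETURN_VALUE → return 16.

35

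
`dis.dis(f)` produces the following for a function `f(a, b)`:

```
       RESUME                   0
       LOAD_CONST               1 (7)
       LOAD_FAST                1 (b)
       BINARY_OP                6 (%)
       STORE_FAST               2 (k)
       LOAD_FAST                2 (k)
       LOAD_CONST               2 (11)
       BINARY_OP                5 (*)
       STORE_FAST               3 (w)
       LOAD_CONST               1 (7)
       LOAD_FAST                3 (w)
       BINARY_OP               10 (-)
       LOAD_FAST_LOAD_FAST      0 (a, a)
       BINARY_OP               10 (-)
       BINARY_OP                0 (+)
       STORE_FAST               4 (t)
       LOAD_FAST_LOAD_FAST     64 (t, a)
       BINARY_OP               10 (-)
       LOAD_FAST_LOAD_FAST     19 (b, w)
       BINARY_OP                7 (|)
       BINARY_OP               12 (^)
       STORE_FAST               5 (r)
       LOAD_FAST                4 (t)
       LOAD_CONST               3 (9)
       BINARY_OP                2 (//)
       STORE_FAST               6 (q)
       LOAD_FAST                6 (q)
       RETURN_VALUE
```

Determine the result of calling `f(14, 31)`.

LOAD_CONST → push 7. Stack: [7]
LOAD_FAST b → push 31. Stack: [7, 31]
BINARY_OP % → 7 % 31 = 7. Stack: [7]
STORE_FAST k → k=7. Stack: []
LOAD_FAST k → push 7. Stack: [7]
LOAD_CONST → push 11. Stack: [7, 11]
BINARY_OP * → 7 * 11 = 77. Stack: [77]
STORE_FAST w → w=77. Stack: []
LOAD_CONST → push 7. Stack: [7]
LOAD_FAST w → push 77. Stack: [7, 77]
BINARY_OP - → 7 - 77 = -70. Stack: [-70]
LOAD_FAST_LOAD_FAST a,a → push 14,14. Stack: [-70, 14, 14]
BINARY_OP - → 14 - 14 = 0. Stack: [-70, 0]
BINARY_OP + → -70 + 0 = -70. Stack: [-70]
STORE_FAST t → t=-70. Stack: []
LOAD_FAST_LOAD_FAST t,a → push -70,14. Stack: [-70, 14]
BINARY_OP - → -70 - 14 = -84. Stack: [-84]
LOAD_FAST_LOAD_FAST b,w → push 31,77. Stack: [-84, 31, 77]
BINARY_OP | → 31 | 77 = 95. Stack: [-84, 95]
BINARY_OP ^ → -84 ^ 95 = -13. Stack: [-13]
STORE_FAST r → r=-13. Stack: []
LOAD_FAST t → push -70. Stack: [-70]
LOAD_CONST → push 9. Stack: [-70, 9]
BINARY_OP // → -70 // 9 = -8. Stack: [-8]
STORE_FAST q → q=-8. Stack: []
LOAD_FAST q → push -8. Stack: [-8]
RETURN_VALUE → return -8.

-8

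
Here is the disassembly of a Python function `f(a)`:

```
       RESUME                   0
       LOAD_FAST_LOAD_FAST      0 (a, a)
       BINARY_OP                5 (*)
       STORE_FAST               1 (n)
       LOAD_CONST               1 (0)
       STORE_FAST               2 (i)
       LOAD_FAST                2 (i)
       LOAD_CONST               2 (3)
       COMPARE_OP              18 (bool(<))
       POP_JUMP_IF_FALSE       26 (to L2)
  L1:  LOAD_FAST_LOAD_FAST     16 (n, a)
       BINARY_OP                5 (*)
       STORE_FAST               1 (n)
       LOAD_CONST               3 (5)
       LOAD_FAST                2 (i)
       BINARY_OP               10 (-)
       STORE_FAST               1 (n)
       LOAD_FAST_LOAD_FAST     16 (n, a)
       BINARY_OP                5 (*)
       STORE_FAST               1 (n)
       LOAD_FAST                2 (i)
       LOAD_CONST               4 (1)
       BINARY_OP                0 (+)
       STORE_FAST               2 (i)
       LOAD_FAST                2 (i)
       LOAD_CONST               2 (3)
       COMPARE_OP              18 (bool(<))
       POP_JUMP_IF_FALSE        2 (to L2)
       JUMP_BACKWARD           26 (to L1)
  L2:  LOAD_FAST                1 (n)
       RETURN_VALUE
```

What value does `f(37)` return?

LOAD_FAST_LOAD_FAST a,a → push 37,37
BINARY_OP * → 37 * 37 = 1369
STORE_FAST n → n=1369
LOAD_CONST → push 0
STORE_FAST i → i=0
LOAD_FAST i → push 0
LOAD_CONST → push 3
COMPARE_OP bool(<) → 0 vs 3 = True
POP_JUMP_IF_FALSE → pop True; no jump
LOAD_FAST_LOAD_FAST n,a → push 1369,37
BINARY_OP * → 1369 * 37 = 50653
STORE_FAST n → n=50653
LOAD_CONST → push 5
LOAD_FAST i → push 0
BINARY_OP - → 5 - 0 = 5
STORE_FAST n → n=5
LOAD_FAST_LOAD_FAST n,a → push 5,37
BINARY_OP * → 5 * 37 = 185
STORE_FAST n → n=185
LOAD_FAST i → push 0
LOAD_CONST → push 1
BINARY_OP + → 0 + 1 = 1
STORE_FAST i → i=1
LOAD_FAST i → push 1
LOAD_CONST → push 3
COMPARE_OP bool(<) → 1 vs 3 = True
POP_JUMP_IF_FALSE → pop True; no jump
LOAD_FAST_LOAD_FAST n,a → push 185,37
BINARY_OP * → 185 * 37 = 6845
STORE_FAST n → n=6845
LOAD_CONST → push 5
LOAD_FAST i → push 1
BINARY_OP - → 5 - 1 = 4
STORE_FAST n → n=4
LOAD_FAST_LOAD_FAST n,a → push 4,37
BINARY_OP * → 4 * 37 = 148
STORE_FAST n → n=148
LOAD_FAST i → push 1
LOAD_CONST → push 1
BINARY_OP + → 1 + 1 = 2
STORE_FAST i → i=2
LOAD_FAST i → push 2
LOAD_CONST → push 3
COMPARE_OP bool(<) → 2 vs 3 = True
POP_JUMP_IF_FALSE → pop True; no jump
LOAD_FAST_LOAD_FAST n,a → push 148,37
BINARY_OP * → 148 * 37 = 5476
STORE_FAST n → n=5476
LOAD_CONST → push 5
LOAD_FAST i → push 2
BINARY_OP - → 5 - 2 = 3
STORE_FAST n → n=3
LOAD_FAST_LOAD_FAST n,a → push 3,37
BINARY_OP * → 3 * 37 = 111
STORE_FAST n → n=111
LOAD_FAST i → push 2
LOAD_CONST → push 1
BINARY_OP + → 2 + 1 = 3
STORE_FAST i → i=3
LOAD_FAST i → push 3
LOAD_CONST → push 3
COMPARE_OP bool(<) → 3 vs 3 = False
POP_JUMP_IF_FALSE → pop False; jump
LOAD_FAST n → push 111
RETURN_VALUE → return 111.

111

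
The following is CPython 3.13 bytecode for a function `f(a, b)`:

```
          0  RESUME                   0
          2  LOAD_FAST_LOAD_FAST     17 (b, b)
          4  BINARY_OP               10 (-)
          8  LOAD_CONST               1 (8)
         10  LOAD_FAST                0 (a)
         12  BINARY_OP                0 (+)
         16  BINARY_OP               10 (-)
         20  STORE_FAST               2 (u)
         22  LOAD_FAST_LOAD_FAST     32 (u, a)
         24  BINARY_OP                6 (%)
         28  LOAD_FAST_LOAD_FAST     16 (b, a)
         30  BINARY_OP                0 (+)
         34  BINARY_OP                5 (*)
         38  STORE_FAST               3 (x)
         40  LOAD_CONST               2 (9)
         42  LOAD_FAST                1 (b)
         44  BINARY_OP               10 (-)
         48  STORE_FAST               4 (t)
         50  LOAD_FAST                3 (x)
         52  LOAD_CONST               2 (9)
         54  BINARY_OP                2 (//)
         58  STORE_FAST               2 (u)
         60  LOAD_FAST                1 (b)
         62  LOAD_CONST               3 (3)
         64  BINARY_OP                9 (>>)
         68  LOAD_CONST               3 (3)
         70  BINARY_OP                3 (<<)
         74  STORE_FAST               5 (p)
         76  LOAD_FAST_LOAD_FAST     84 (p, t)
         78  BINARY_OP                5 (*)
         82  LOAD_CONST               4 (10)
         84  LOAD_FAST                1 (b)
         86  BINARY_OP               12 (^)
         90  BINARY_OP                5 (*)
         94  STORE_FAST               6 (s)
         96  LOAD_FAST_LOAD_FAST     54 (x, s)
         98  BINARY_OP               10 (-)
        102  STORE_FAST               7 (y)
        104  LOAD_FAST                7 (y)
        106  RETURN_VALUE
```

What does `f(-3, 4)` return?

-2

LOAD_FAST_LOAD_FAST b,b → push 4,4. Stack: [4, 4]
BINARY_OP - → 4 - 4 = 0. Stack: [0]
LOAD_CONST → push 8. Stack: [0, 8]
LOAD_FAST a → push -3. Stack: [0, 8, -3]
BINARY_OP + → 8 + -3 = 5. Stack: [0, 5]
BINARY_OP - → 0 - 5 = -5. Stack: [-5]
STORE_FAST u → u=-5. Stack: []
LOAD_FAST_LOAD_FAST u,a → push -5,-3. Stack: [-5, -3]
BINARY_OP % → -5 % -3 = -2. Stack: [-2]
LOAD_FAST_LOAD_FAST b,a → push 4,-3. Stack: [-2, 4, -3]
BINARY_OP + → 4 + -3 = 1. Stack: [-2, 1]
BINARY_OP * → -2 * 1 = -2. Stack: [-2]
STORE_FAST x → x=-2. Stack: []
LOAD_CONST → push 9. Stack: [9]
LOAD_FAST b → push 4. Stack: [9, 4]
BINARY_OP - → 9 - 4 = 5. Stack: [5]
STORE_FAST t → t=5. Stack: []
LOAD_FAST x → push -2. Stack: [-2]
LOAD_CONST → push 9. Stack: [-2, 9]
BINARY_OP // → -2 // 9 = -1. Stack: [-1]
STORE_FAST u → u=-1. Stack: []
LOAD_FAST b → push 4. Stack: [4]
LOAD_CONST → push 3. Stack: [4, 3]
BINARY_OP >> → 4 >> 3 = 0. Stack: [0]
LOAD_CONST → push 3. Stack: [0, 3]
BINARY_OP << → 0 << 3 = 0. Stack: [0]
STORE_FAST p → p=0. Stack: []
LOAD_FAST_LOAD_FAST p,t → push 0,5. Stack: [0, 5]
BINARY_OP * → 0 * 5 = 0. Stack: [0]
LOAD_CONST → push 10. Stack: [0, 10]
LOAD_FAST b → push 4. Stack: [0, 10, 4]
BINARY_OP ^ → 10 ^ 4 = 14. Stack: [0, 14]
BINARY_OP * → 0 * 14 = 0. Stack: [0]
STORE_FAST s → s=0. Stack: []
LOAD_FAST_LOAD_FAST x,s → push -2,0. Stack: [-2, 0]
BINARY_OP - → -2 - 0 = -2. Stack: [-2]
STORE_FAST y → y=-2. Stack: []
LOAD_FAST y → push -2. Stack: [-2]
RETURN_VALUE → return -2.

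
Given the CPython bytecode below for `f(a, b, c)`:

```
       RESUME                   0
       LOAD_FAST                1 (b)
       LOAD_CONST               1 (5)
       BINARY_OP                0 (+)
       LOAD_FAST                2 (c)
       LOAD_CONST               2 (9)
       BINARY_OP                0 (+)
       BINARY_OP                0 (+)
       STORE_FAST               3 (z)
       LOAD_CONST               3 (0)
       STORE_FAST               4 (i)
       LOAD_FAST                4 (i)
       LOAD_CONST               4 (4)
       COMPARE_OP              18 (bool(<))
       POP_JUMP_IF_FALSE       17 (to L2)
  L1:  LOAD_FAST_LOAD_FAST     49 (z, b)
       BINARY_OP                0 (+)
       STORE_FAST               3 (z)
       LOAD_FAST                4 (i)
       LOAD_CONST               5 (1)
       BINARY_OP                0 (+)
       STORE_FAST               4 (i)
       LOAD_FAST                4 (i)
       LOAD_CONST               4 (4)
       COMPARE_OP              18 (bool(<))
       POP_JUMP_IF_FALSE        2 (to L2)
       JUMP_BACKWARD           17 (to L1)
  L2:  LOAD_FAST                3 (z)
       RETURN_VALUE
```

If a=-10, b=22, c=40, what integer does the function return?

LOAD_FAST b → push 22. Stack: [22]
LOAD_CONST → push 5. Stack: [22, 5]
BINARY_OP + → 22 + 5 = 27. Stack: [27]
LOAD_FAST c → push 40. Stack: [27, 40]
LOAD_CONST → push 9. Stack: [27, 40, 9]
BINARY_OP + → 40 + 9 = 49. Stack: [27, 49]
BINARY_OP + → 27 + 49 = 76. Stack: [76]
STORE_FAST z → z=76. Stack: []
LOAD_CONST → push 0. Stack: [0]
STORE_FAST i → i=0. Stack: []
LOAD_FAST i → push 0. Stack: [0]
LOAD_CONST → push 4. Stack: [0, 4]
COMPARE_OP bool(<) → 0 vs 4 = True. Stack: [True]
POP_JUMP_IF_FALSE → pop True; no jump. Stack: []
LOAD_FAST_LOAD_FAST z,b → push 76,22. Stack: [76, 22]
BINARY_OP + → 76 + 22 = 98. Stack: [98]
STORE_FAST z → z=98. Stack: []
LOAD_FAST i → push 0. Stack: [0]
LOAD_CONST → push 1. Stack: [0, 1]
BINARY_OP + → 0 + 1 = 1. Stack: [1]
STORE_FAST i → i=1. Stack: []
LOAD_FAST i → push 1. Stack: [1]
LOAD_CONST → push 4. Stack: [1, 4]
COMPARE_OP bool(<) → 1 vs 4 = True. Stack: [True]
POP_JUMP_IF_FALSE → pop True; no jump. Stack: []
LOAD_FAST_LOAD_FAST z,b → push 98,22. Stack: [98, 22]
BINARY_OP + → 98 + 22 = 120. Stack: [120]
STORE_FAST z → z=120. Stack: []
LOAD_FAST i → push 1. Stack: [1]
LOAD_CONST → push 1. Stack: [1, 1]
BINARY_OP + → 1 + 1 = 2. Stack: [2]
STORE_FAST i → i=2. Stack: []
LOAD_FAST i → push 2. Stack: [2]
LOAD_CONST → push 4. Stack: [2, 4]
COMPARE_OP bool(<) → 2 vs 4 = True. Stack: [True]
POP_JUMP_IF_FALSE → pop True; no jump. Stack: []
LOAD_FAST_LOAD_FAST z,b → push 120,22. Stack: [120, 22]
BINARY_OP + → 120 + 22 = 142. Stack: [142]
STORE_FAST z → z=142. Stack: []
LOAD_FAST i → push 2. Stack: [2]
LOAD_CONST → push 1. Stack: [2, 1]
BINARY_OP + → 2 + 1 = 3. Stack: [3]
STORE_FAST i → i=3. Stack: []
LOAD_FAST i → push 3. Stack: [3]
LOAD_CONST → push 4. Stack: [3, 4]
COMPARE_OP bool(<) → 3 vs 4 = True. Stack: [True]
POP_JUMP_IF_FALSE → pop True; no jump. Stack: []
LOAD_FAST_LOAD_FAST z,b → push 142,22. Stack: [142, 22]
BINARY_OP + → 142 + 22 = 164. Stack: [164]
STORE_FAST z → z=164. Stack: []
LOAD_FAST i → push 3. Stack: [3]
LOAD_CONST → push 1. Stack: [3, 1]
BINARY_OP + → 3 + 1 = 4. Stack: [4]
STORE_FAST i → i=4. Stack: []
LOAD_FAST i → push 4. Stack: [4]
LOAD_CONST → push 4. Stack: [4, 4]
COMPARE_OP bool(<) → 4 vs 4 = False. Stack: [False]
POP_JUMP_IF_FALSE → pop False; jump. Stack: []
LOAD_FAST z → push 164. Stack: [164]
RETURN_VALUE → return 164.

164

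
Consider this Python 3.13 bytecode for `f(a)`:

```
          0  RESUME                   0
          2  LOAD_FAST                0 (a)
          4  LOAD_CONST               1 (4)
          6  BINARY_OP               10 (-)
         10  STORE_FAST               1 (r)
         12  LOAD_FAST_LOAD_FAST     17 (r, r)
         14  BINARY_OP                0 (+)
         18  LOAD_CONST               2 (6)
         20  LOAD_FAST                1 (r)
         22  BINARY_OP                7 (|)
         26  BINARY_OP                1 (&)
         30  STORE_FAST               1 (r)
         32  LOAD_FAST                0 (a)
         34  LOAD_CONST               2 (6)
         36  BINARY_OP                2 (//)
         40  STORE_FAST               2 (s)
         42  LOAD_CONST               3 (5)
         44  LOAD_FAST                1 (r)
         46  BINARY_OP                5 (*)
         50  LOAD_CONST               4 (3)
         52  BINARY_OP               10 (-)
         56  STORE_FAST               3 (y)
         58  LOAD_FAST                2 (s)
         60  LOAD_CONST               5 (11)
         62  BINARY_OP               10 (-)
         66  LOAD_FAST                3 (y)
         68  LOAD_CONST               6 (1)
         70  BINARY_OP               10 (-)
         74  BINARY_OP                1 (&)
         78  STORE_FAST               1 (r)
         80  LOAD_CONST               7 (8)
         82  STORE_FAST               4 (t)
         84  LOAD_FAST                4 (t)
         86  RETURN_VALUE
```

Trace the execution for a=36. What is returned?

LOAD_FAST a → push 36. Stack: [36]
LOAD_CONST → push 4. Stack: [36, 4]
BINARY_OP - → 36 - 4 = 32. Stack: [32]
STORE_FAST r → r=32. Stack: []
LOAD_FAST_LOAD_FAST r,r → push 32,32. Stack: [32, 32]
BINARY_OP + → 32 + 32 = 64. Stack: [64]
LOAD_CONST → push 6. Stack: [64, 6]
LOAD_FAST r → push 32. Stack: [64, 6, 32]
BINARY_OP | → 6 | 32 = 38. Stack: [64, 38]
BINARY_OP & → 64 & 38 = 0. Stack: [0]
STORE_FAST r → r=0. Stack: []
LOAD_FAST a → push 36. Stack: [36]
LOAD_CONST → push 6. Stack: [36, 6]
BINARY_OP // → 36 // 6 = 6. Stack: [6]
STORE_FAST s → s=6. Stack: []
LOAD_CONST → push 5. Stack: [5]
LOAD_FAST r → push 0. Stack: [5, 0]
BINARY_OP * → 5 * 0 = 0. Stack: [0]
LOAD_CONST → push 3. Stack: [0, 3]
BINARY_OP - → 0 - 3 = -3. Stack: [-3]
STORE_FAST y → y=-3. Stack: []
LOAD_FAST s → push 6. Stack: [6]
LOAD_CONST → push 11. Stack: [6, 11]
BINARY_OP - → 6 - 11 = -5. Stack: [-5]
LOAD_FAST y → push -3. Stack: [-5, -3]
LOAD_CONST → push 1. Stack: [-5, -3, 1]
BINARY_OP - → -3 - 1 = -4. Stack: [-5, -4]
BINARY_OP & → -5 & -4 = -8. Stack: [-8]
STORE_FAST r → r=-8. Stack: []
LOAD_CONST → push 8. Stack: [8]
STORE_FAST t → t=8. Stack: []
LOAD_FAST t → push 8. Stack: [8]
RETURN_VALUE → return 8.

8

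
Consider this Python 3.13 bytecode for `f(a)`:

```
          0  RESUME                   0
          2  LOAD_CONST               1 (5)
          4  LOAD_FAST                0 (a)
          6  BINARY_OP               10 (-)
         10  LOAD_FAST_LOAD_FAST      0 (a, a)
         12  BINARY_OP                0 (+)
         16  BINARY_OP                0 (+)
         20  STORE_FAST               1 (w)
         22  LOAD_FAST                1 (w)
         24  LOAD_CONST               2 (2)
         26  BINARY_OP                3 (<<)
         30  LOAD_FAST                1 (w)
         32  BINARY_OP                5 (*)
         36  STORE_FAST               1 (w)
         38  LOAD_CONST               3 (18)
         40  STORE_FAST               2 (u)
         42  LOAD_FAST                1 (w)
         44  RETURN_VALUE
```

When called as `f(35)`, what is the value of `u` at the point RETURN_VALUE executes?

LOAD_CONST → push 5. Stack: [5]
LOAD_FAST a → push 35. Stack: [5, 35]
BINARY_OP - → 5 - 35 = -30. Stack: [-30]
LOAD_FAST_LOAD_FAST a,a → push 35,35. Stack: [-30, 35, 35]
BINARY_OP + → 35 + 35 = 70. Stack: [-30, 70]
BINARY_OP + → -30 + 70 = 40. Stack: [40]
STORE_FAST w → w=40. Stack: []
LOAD_FAST w → push 40. Stack: [40]
LOAD_CONST → push 2. Stack: [40, 2]
BINARY_OP << → 40 << 2 = 160. Stack: [160]
LOAD_FAST w → push 40. Stack: [160, 40]
BINARY_OP * → 160 * 40 = 6400. Stack: [6400]
STORE_FAST w → w=6400. Stack: []
LOAD_CONST → push 18. Stack: [18]
STORE_FAST u → u=18. Stack: []
LOAD_FAST w → push 6400. Stack: [6400]
RETURN_VALUE → return 6400.

18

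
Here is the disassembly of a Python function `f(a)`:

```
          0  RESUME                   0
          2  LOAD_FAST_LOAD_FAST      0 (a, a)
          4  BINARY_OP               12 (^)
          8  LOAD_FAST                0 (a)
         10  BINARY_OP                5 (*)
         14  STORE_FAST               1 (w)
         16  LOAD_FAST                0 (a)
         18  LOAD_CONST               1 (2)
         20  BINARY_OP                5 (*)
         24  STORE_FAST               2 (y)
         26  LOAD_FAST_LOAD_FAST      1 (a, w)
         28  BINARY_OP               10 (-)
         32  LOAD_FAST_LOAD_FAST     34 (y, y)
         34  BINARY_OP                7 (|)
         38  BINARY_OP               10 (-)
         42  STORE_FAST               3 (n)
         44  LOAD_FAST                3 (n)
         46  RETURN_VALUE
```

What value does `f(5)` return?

-5

LOAD_FAST_LOAD_FAST a,a → push 5,5. Stack: [5, 5]
BINARY_OP ^ → 5 ^ 5 = 0. Stack: [0]
LOAD_FAST a → push 5. Stack: [0, 5]
BINARY_OP * → 0 * 5 = 0. Stack: [0]
STORE_FAST w → w=0. Stack: []
LOAD_FAST a → push 5. Stack: [5]
LOAD_CONST → push 2. Stack: [5, 2]
BINARY_OP * → 5 * 2 = 10. Stack: [10]
STORE_FAST y → y=10. Stack: []
LOAD_FAST_LOAD_FAST a,w → push 5,0. Stack: [5, 0]
BINARY_OP - → 5 - 0 = 5. Stack: [5]
LOAD_FAST_LOAD_FAST y,y → push 10,10. Stack: [5, 10, 10]
BINARY_OP | → 10 | 10 = 10. Stack: [5, 10]
BINARY_OP - → 5 - 10 = -5. Stack: [-5]
STORE_FAST n → n=-5. Stack: []
LOAD_FAST n → push -5. Stack: [-5]
RETURN_VALUE → return -5.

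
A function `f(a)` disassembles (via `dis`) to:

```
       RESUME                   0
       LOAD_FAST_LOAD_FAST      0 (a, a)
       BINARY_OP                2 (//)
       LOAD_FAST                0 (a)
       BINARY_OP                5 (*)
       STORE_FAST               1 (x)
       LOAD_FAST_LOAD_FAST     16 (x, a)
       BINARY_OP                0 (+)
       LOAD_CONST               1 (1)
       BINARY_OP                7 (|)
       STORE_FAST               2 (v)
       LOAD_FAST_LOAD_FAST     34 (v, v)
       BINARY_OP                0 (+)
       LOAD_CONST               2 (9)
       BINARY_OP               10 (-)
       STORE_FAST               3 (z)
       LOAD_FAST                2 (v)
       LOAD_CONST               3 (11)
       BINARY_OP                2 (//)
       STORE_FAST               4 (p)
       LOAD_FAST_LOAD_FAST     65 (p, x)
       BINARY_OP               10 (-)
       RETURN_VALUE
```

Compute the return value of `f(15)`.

LOAD_FAST_LOAD_FAST a,a → push 15,15. Stack: [15, 15]
BINARY_OP // → 15 // 15 = 1. Stack: [1]
LOAD_FAST a → push 15. Stack: [1, 15]
BINARY_OP * → 1 * 15 = 15. Stack: [15]
STORE_FAST x → x=15. Stack: []
LOAD_FAST_LOAD_FAST x,a → push 15,15. Stack: [15, 15]
BINARY_OP + → 15 + 15 = 30. Stack: [30]
LOAD_CONST → push 1. Stack: [30, 1]
BINARY_OP | → 30 | 1 = 31. Stack: [31]
STORE_FAST v → v=31. Stack: []
LOAD_FAST_LOAD_FAST v,v → push 31,31. Stack: [31, 31]
BINARY_OP + → 31 + 31 = 62. Stack: [62]
LOAD_CONST → push 9. Stack: [62, 9]
BINARY_OP - → 62 - 9 = 53. Stack: [53]
STORE_FAST z → z=53. Stack: []
LOAD_FAST v → push 31. Stack: [31]
LOAD_CONST → push 11. Stack: [31, 11]
BINARY_OP // → 31 // 11 = 2. Stack: [2]
STORE_FAST p → p=2. Stack: []
LOAD_FAST_LOAD_FAST p,x → push 2,15. Stack: [2, 15]
BINARY_OP - → 2 - 15 = -13. Stack: [-13]
RETURN_VALUE → return -13.

-13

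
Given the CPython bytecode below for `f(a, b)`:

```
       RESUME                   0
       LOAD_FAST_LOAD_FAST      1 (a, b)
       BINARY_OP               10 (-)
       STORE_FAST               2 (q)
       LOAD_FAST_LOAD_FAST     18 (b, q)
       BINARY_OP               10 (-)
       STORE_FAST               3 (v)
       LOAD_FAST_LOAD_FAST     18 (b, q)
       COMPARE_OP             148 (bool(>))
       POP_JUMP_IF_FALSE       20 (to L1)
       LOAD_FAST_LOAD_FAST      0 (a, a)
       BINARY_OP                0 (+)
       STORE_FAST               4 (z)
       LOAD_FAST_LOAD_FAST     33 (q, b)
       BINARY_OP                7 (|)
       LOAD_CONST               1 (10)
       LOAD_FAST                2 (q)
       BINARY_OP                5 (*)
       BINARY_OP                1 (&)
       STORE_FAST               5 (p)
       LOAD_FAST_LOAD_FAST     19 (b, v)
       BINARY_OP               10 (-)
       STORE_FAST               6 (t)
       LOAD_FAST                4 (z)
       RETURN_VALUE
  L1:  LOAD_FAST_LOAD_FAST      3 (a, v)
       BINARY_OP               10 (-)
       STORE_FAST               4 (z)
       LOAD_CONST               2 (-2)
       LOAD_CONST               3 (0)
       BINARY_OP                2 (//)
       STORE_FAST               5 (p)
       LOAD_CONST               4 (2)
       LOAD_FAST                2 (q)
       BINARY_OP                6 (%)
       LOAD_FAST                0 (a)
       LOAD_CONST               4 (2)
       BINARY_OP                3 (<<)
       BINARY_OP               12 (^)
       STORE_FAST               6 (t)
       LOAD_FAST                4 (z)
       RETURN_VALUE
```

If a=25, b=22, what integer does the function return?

LOAD_FAST_LOAD_FAST a,b → push 25,22. Stack: [25, 22]
BINARY_OP - → 25 - 22 = 3. Stack: [3]
STORE_FAST q → q=3. Stack: []
LOAD_FAST_LOAD_FAST b,q → push 22,3. Stack: [22, 3]
BINARY_OP - → 22 - 3 = 19. Stack: [19]
STORE_FAST v → v=19. Stack: []
LOAD_FAST_LOAD_FAST b,q → push 22,3. Stack: [22, 3]
COMPARE_OP bool(>) → 22 vs 3 = True. Stack: [True]
POP_JUMP_IF_FALSE → pop True; no jump. Stack: []
LOAD_FAST_LOAD_FAST a,a → push 25,25. Stack: [25, 25]
BINARY_OP + → 25 + 25 = 50. Stack: [50]
STORE_FAST z → z=50. Stack: []
LOAD_FAST_LOAD_FAST q,b → push 3,22. Stack: [3, 22]
BINARY_OP | → 3 | 22 = 23. Stack: [23]
LOAD_CONST → push 10. Stack: [23, 10]
LOAD_FAST q → push 3. Stack: [23, 10, 3]
BINARY_OP * → 10 * 3 = 30. Stack: [23, 30]
BINARY_OP & → 23 & 30 = 22. Stack: [22]
STORE_FAST p → p=22. Stack: []
LOAD_FAST_LOAD_FAST b,v → push 22,19. Stack: [22, 19]
BINARY_OP - → 22 - 19 = 3. Stack: [3]
STORE_FAST t → t=3. Stack: []
LOAD_FAST z → push 50. Stack: [50]
RETURN_VALUE → return 50.

50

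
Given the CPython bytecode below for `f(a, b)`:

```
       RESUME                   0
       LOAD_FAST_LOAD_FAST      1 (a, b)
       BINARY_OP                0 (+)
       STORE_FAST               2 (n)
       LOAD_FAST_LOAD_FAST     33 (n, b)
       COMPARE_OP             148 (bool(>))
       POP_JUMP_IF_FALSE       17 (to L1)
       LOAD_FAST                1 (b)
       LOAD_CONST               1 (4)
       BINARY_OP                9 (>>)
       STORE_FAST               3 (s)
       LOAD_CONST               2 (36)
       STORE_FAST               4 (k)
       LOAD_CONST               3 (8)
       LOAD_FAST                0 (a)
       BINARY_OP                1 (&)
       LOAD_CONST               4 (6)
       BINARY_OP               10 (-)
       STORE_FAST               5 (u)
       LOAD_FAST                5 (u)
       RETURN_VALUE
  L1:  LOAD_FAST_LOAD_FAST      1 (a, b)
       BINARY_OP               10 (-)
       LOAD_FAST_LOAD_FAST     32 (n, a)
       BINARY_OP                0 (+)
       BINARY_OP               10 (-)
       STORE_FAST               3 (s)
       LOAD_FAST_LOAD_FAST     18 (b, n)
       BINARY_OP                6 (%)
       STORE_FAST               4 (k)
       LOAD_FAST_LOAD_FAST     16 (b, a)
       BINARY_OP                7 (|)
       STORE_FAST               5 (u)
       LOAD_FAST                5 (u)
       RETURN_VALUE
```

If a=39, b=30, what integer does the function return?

-6

LOAD_FAST_LOAD_FAST a,b → push 39,30. Stack: [39, 30]
BINARY_OP + → 39 + 30 = 69. Stack: [69]
STORE_FAST n → n=69. Stack: []
LOAD_FAST_LOAD_FAST n,b → push 69,30. Stack: [69, 30]
COMPARE_OP bool(>) → 69 vs 30 = True. Stack: [True]
POP_JUMP_IF_FALSE → pop True; no jump. Stack: []
LOAD_FAST b → push 30. Stack: [30]
LOAD_CONST → push 4. Stack: [30, 4]
BINARY_OP >> → 30 >> 4 = 1. Stack: [1]
STORE_FAST s → s=1. Stack: []
LOAD_CONST → push 36. Stack: [36]
STORE_FAST k → k=36. Stack: []
LOAD_CONST → push 8. Stack: [8]
LOAD_FAST a → push 39. Stack: [8, 39]
BINARY_OP & → 8 & 39 = 0. Stack: [0]
LOAD_CONST → push 6. Stack: [0, 6]
BINARY_OP - → 0 - 6 = -6. Stack: [-6]
STORE_FAST u → u=-6. Stack: []
LOAD_FAST u → push -6. Stack: [-6]
RETURN_VALUE → return -6.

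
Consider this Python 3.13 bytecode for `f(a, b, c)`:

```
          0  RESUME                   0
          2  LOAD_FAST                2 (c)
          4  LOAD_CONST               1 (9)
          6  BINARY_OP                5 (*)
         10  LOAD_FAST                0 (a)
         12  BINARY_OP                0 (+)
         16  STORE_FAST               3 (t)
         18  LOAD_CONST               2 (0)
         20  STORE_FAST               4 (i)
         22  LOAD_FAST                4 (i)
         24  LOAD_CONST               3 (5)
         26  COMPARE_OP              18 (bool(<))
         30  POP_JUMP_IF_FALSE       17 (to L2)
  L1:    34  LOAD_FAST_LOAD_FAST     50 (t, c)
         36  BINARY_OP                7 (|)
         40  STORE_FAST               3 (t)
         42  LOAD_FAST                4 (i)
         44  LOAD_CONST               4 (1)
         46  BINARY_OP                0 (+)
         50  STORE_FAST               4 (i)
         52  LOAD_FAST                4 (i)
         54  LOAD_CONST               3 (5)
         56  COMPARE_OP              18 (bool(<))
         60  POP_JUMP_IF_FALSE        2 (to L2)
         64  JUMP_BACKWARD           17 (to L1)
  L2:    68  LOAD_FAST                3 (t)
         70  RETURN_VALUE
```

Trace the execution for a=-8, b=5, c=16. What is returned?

152

LOAD_FAST c → push 16
LOAD_CONST → push 9
BINARY_OP * → 16 * 9 = 144
LOAD_FAST a → push -8
BINARY_OP + → 144 + -8 = 136
STORE_FAST t → t=136
LOAD_CONST → push 0
STORE_FAST i → i=0
LOAD_FAST i → push 0
LOAD_CONST → push 5
COMPARE_OP bool(<) → 0 vs 5 = True
POP_JUMP_IF_FALSE → pop True; no jump
LOAD_FAST_LOAD_FAST t,c → push 136,16
BINARY_OP | → 136 | 16 = 152
STORE_FAST t → t=152
LOAD_FAST i → push 0
LOAD_CONST → push 1
BINARY_OP + → 0 + 1 = 1
STORE_FAST i → i=1
LOAD_FAST i → push 1
LOAD_CONST → push 5
COMPARE_OP bool(<) → 1 vs 5 = True
POP_JUMP_IF_FALSE → pop True; no jump
LOAD_FAST_LOAD_FAST t,c → push 152,16
BINARY_OP | → 152 | 16 = 152
STORE_FAST t → t=152
LOAD_FAST i → push 1
LOAD_CONST → push 1
BINARY_OP + → 1 + 1 = 2
STORE_FAST i → i=2
LOAD_FAST i → push 2
LOAD_CONST → push 5
COMPARE_OP bool(<) → 2 vs 5 = True
POP_JUMP_IF_FALSE → pop True; no jump
LOAD_FAST_LOAD_FAST t,c → push 152,16
BINARY_OP | → 152 | 16 = 152
STORE_FAST t → t=152
LOAD_FAST i → push 2
LOAD_CONST → push 1
BINARY_OP + → 2 + 1 = 3
STORE_FAST i → i=3
LOAD_FAST i → push 3
LOAD_CONST → push 5
COMPARE_OP bool(<) → 3 vs 5 = True
POP_JUMP_IF_FALSE → pop True; no jump
LOAD_FAST_LOAD_FAST t,c → push 152,16
BINARY_OP | → 152 | 16 = 152
STORE_FAST t → t=152
LOAD_FAST i → push 3
LOAD_CONST → push 1
BINARY_OP + → 3 + 1 = 4
STORE_FAST i → i=4
LOAD_FAST i → push 4
LOAD_CONST → push 5
COMPARE_OP bool(<) → 4 vs 5 = True
POP_JUMP_IF_FALSE → pop True; no jump
LOAD_FAST_LOAD_FAST t,c → push 152,16
BINARY_OP | → 152 | 16 = 152
STORE_FAST t → t=152
LOAD_FAST i → push 4
LOAD_CONST → push 1
BINARY_OP + → 4 + 1 = 5
STORE_FAST i → i=5
LOAD_FAST i → push 5
LOAD_CONST → push 5
COMPARE_OP bool(<) → 5 vs 5 = False
POP_JUMP_IF_FALSE → pop False; jump
LOAD_FAST t → push 152
RETURN_VALUE → return 152.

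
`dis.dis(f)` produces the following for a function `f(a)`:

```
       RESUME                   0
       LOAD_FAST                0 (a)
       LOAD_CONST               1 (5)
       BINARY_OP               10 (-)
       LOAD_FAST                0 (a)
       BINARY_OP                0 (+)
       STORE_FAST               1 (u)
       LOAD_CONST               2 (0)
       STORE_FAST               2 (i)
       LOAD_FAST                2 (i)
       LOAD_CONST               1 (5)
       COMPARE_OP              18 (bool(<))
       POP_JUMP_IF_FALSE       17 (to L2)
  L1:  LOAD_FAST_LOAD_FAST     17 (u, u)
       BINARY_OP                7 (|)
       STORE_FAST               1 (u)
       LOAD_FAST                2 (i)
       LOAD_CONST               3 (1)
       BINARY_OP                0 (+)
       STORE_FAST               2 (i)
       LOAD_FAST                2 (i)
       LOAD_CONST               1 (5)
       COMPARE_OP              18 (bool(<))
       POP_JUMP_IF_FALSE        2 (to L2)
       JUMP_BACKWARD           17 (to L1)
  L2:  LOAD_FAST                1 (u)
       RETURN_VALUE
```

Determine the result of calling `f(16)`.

LOAD_FAST a → push 16
LOAD_CONST → push 5
BINARY_OP - → 16 - 5 = 11
LOAD_FAST a → push 16
BINARY_OP + → 11 + 16 = 27
STORE_FAST u → u=27
LOAD_CONST → push 0
STORE_FAST i → i=0
LOAD_FAST i → push 0
LOAD_CONST → push 5
COMPARE_OP bool(<) → 0 vs 5 = True
POP_JUMP_IF_FALSE → pop True; no jump
LOAD_FAST_LOAD_FAST u,u → push 27,27
BINARY_OP | → 27 | 27 = 27
STORE_FAST u → u=27
LOAD_FAST i → push 0
LOAD_CONST → push 1
BINARY_OP + → 0 + 1 = 1
STORE_FAST i → i=1
LOAD_FAST i → push 1
LOAD_CONST → push 5
COMPARE_OP bool(<) → 1 vs 5 = True
POP_JUMP_IF_FALSE → pop True; no jump
LOAD_FAST_LOAD_FAST u,u → push 27,27
BINARY_OP | → 27 | 27 = 27
STORE_FAST u → u=27
LOAD_FAST i → push 1
LOAD_CONST → push 1
BINARY_OP + → 1 + 1 = 2
STORE_FAST i → i=2
LOAD_FAST i → push 2
LOAD_CONST → push 5
COMPARE_OP bool(<) → 2 vs 5 = True
POP_JUMP_IF_FALSE → pop True; no jump
LOAD_FAST_LOAD_FAST u,u → push 27,27
BINARY_OP | → 27 | 27 = 27
STORE_FAST u → u=27
LOAD_FAST i → push 2
LOAD_CONST → push 1
BINARY_OP + → 2 + 1 = 3
STORE_FAST i → i=3
LOAD_FAST i → push 3
LOAD_CONST → push 5
COMPARE_OP bool(<) → 3 vs 5 = True
POP_JUMP_IF_FALSE → pop True; no jump
LOAD_FAST_LOAD_FAST u,u → push 27,27
BINARY_OP | → 27 | 27 = 27
STORE_FAST u → u=27
LOAD_FAST i → push 3
LOAD_CONST → push 1
BINARY_OP + → 3 + 1 = 4
STORE_FAST i → i=4
LOAD_FAST i → push 4
LOAD_CONST → push 5
COMPARE_OP bool(<) → 4 vs 5 = True
POP_JUMP_IF_FALSE → pop True; no jump
LOAD_FAST_LOAD_FAST u,u → push 27,27
BINARY_OP | → 27 | 27 = 27
STORE_FAST u → u=27
LOAD_FAST i → push 4
LOAD_CONST → push 1
BINARY_OP + → 4 + 1 = 5
STORE_FAST i → i=5
LOAD_FAST i → push 5
LOAD_CONST → push 5
COMPARE_OP bool(<) → 5 vs 5 = False
POP_JUMP_IF_FALSE → pop False; jump
LOAD_FAST u → push 27
RETURN_VALUE → return 27.

27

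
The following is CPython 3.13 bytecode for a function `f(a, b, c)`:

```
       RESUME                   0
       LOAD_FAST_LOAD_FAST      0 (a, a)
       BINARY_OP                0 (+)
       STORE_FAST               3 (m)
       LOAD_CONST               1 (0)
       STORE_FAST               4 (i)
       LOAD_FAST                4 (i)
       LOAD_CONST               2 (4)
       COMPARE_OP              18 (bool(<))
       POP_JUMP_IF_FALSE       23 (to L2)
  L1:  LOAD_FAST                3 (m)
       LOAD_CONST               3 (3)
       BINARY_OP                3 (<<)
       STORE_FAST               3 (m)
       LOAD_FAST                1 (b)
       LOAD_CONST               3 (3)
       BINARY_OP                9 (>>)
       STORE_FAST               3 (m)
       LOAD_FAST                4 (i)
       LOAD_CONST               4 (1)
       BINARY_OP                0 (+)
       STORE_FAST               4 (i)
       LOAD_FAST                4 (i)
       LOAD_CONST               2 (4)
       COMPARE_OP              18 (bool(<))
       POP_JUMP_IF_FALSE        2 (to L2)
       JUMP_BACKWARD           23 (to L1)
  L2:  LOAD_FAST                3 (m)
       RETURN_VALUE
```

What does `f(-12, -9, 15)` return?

LOAD_FAST_LOAD_FAST a,a → push -12,-12
BINARY_OP + → -12 + -12 = -24
STORE_FAST m → m=-24
LOAD_CONST → push 0
STORE_FAST i → i=0
LOAD_FAST i → push 0
LOAD_CONST → push 4
COMPARE_OP bool(<) → 0 vs 4 = True
POP_JUMP_IF_FALSE → pop True; no jump
LOAD_FAST m → push -24
LOAD_CONST → push 3
BINARY_OP << → -24 << 3 = -192
STORE_FAST m → m=-192
LOAD_FAST b → push -9
LOAD_CONST → push 3
BINARY_OP >> → -9 >> 3 = -2
STORE_FAST m → m=-2
LOAD_FAST i → push 0
LOAD_CONST → push 1
BINARY_OP + → 0 + 1 = 1
STORE_FAST i → i=1
LOAD_FAST i → push 1
LOAD_CONST → push 4
COMPARE_OP bool(<) → 1 vs 4 = True
POP_JUMP_IF_FALSE → pop True; no jump
LOAD_FAST m → push -2
LOAD_CONST → push 3
BINARY_OP << → -2 << 3 = -16
STORE_FAST m → m=-16
LOAD_FAST b → push -9
LOAD_CONST → push 3
BINARY_OP >> → -9 >> 3 = -2
STORE_FAST m → m=-2
LOAD_FAST i → push 1
LOAD_CONST → push 1
BINARY_OP + → 1 + 1 = 2
STORE_FAST i → i=2
LOAD_FAST i → push 2
LOAD_CONST → push 4
COMPARE_OP bool(<) → 2 vs 4 = True
POP_JUMP_IF_FALSE → pop True; no jump
LOAD_FAST m → push -2
LOAD_CONST → push 3
BINARY_OP << → -2 << 3 = -16
STORE_FAST m → m=-16
LOAD_FAST b → push -9
LOAD_CONST → push 3
BINARY_OP >> → -9 >> 3 = -2
STORE_FAST m → m=-2
LOAD_FAST i → push 2
LOAD_CONST → push 1
BINARY_OP + → 2 + 1 = 3
STORE_FAST i → i=3
LOAD_FAST i → push 3
LOAD_CONST → push 4
COMPARE_OP bool(<) → 3 vs 4 = True
POP_JUMP_IF_FALSE → pop True; no jump
LOAD_FAST m → push -2
LOAD_CONST → push 3
BINARY_OP << → -2 << 3 = -16
STORE_FAST m → m=-16
LOAD_FAST b → push -9
LOAD_CONST → push 3
BINARY_OP >> → -9 >> 3 = -2
STORE_FAST m → m=-2
LOAD_FAST i → push 3
LOAD_CONST → push 1
BINARY_OP + → 3 + 1 = 4
STORE_FAST i → i=4
LOAD_FAST i → push 4
LOAD_CONST → push 4
COMPARE_OP bool(<) → 4 vs 4 = False
POP_JUMP_IF_FALSE → pop False; jump
LOAD_FAST m → push -2
RETURN_VALUE → return -2.

-2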